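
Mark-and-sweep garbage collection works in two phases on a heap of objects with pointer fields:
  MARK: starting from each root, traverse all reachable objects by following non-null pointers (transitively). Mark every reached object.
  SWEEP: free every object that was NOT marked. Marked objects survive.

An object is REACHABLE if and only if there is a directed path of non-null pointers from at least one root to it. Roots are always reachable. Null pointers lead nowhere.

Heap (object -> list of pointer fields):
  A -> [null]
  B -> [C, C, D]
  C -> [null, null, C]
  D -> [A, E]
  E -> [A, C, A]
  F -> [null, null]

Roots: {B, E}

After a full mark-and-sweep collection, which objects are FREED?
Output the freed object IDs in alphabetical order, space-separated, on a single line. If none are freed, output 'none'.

Roots: B E
Mark B: refs=C C D, marked=B
Mark E: refs=A C A, marked=B E
Mark C: refs=null null C, marked=B C E
Mark D: refs=A E, marked=B C D E
Mark A: refs=null, marked=A B C D E
Unmarked (collected): F

Answer: F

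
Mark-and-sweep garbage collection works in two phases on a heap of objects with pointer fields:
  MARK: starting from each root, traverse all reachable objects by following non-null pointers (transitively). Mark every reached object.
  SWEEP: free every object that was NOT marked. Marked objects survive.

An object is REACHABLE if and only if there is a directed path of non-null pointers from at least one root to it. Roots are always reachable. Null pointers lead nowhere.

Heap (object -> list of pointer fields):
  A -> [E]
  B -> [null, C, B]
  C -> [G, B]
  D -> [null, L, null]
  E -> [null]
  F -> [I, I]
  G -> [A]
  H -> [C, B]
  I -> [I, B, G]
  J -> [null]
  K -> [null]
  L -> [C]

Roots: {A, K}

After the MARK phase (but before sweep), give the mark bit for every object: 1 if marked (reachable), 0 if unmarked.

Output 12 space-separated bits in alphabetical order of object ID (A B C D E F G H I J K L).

Answer: 1 0 0 0 1 0 0 0 0 0 1 0

Derivation:
Roots: A K
Mark A: refs=E, marked=A
Mark K: refs=null, marked=A K
Mark E: refs=null, marked=A E K
Unmarked (collected): B C D F G H I J L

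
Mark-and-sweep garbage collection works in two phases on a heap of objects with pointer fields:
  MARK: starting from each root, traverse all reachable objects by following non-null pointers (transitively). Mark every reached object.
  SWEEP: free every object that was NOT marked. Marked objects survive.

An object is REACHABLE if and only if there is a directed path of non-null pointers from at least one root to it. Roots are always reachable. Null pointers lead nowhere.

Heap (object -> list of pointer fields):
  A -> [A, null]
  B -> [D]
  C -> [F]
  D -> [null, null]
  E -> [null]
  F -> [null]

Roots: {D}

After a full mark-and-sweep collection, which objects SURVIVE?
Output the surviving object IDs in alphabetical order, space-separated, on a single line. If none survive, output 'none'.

Roots: D
Mark D: refs=null null, marked=D
Unmarked (collected): A B C E F

Answer: D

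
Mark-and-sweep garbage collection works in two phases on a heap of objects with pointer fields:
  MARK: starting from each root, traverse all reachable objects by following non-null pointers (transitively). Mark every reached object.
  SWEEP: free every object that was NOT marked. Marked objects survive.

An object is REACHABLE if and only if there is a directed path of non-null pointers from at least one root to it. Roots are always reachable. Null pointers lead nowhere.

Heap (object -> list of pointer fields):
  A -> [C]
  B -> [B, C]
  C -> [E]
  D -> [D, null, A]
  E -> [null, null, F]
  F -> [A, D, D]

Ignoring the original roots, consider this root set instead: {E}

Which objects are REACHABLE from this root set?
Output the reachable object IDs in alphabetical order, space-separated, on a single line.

Answer: A C D E F

Derivation:
Roots: E
Mark E: refs=null null F, marked=E
Mark F: refs=A D D, marked=E F
Mark A: refs=C, marked=A E F
Mark D: refs=D null A, marked=A D E F
Mark C: refs=E, marked=A C D E F
Unmarked (collected): B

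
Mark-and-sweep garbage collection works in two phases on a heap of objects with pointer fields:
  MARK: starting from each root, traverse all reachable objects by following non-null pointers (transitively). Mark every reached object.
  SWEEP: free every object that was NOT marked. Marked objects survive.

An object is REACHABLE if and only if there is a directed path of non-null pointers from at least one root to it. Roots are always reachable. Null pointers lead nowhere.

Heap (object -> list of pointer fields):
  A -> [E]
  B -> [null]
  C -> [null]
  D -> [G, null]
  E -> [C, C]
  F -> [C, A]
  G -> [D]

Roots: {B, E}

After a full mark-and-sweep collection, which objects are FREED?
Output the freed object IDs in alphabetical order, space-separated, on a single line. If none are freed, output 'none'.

Answer: A D F G

Derivation:
Roots: B E
Mark B: refs=null, marked=B
Mark E: refs=C C, marked=B E
Mark C: refs=null, marked=B C E
Unmarked (collected): A D F G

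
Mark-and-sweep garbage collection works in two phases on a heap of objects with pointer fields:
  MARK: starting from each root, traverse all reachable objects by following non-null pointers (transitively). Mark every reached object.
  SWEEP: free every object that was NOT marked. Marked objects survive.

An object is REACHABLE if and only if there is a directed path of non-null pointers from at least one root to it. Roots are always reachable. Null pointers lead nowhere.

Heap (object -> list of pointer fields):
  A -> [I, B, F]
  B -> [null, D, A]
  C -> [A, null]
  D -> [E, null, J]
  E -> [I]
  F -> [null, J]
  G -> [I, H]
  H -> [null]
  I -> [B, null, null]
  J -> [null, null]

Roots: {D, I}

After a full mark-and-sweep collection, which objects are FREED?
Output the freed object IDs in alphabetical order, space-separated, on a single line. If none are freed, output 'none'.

Answer: C G H

Derivation:
Roots: D I
Mark D: refs=E null J, marked=D
Mark I: refs=B null null, marked=D I
Mark E: refs=I, marked=D E I
Mark J: refs=null null, marked=D E I J
Mark B: refs=null D A, marked=B D E I J
Mark A: refs=I B F, marked=A B D E I J
Mark F: refs=null J, marked=A B D E F I J
Unmarked (collected): C G H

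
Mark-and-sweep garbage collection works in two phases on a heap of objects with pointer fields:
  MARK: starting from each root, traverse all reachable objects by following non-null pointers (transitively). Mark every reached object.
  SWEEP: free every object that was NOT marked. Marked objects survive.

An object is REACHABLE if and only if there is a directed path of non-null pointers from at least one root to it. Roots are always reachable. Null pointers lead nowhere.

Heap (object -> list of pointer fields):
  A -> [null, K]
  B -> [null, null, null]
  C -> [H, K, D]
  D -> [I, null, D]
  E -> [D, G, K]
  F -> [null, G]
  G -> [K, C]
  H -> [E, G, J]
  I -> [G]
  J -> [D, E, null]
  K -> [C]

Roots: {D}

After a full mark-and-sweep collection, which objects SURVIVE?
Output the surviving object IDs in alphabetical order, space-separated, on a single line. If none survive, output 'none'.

Answer: C D E G H I J K

Derivation:
Roots: D
Mark D: refs=I null D, marked=D
Mark I: refs=G, marked=D I
Mark G: refs=K C, marked=D G I
Mark K: refs=C, marked=D G I K
Mark C: refs=H K D, marked=C D G I K
Mark H: refs=E G J, marked=C D G H I K
Mark E: refs=D G K, marked=C D E G H I K
Mark J: refs=D E null, marked=C D E G H I J K
Unmarked (collected): A B F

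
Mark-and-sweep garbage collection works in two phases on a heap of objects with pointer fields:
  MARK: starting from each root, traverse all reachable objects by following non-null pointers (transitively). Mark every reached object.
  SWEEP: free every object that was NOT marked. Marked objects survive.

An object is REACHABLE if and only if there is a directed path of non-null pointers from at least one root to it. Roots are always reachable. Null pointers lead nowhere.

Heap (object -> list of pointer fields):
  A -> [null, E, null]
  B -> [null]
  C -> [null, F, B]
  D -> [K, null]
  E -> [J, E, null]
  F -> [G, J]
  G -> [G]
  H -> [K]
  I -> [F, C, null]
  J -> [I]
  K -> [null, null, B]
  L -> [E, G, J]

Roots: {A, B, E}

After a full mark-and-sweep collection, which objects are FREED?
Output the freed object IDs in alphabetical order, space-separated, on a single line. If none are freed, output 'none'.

Answer: D H K L

Derivation:
Roots: A B E
Mark A: refs=null E null, marked=A
Mark B: refs=null, marked=A B
Mark E: refs=J E null, marked=A B E
Mark J: refs=I, marked=A B E J
Mark I: refs=F C null, marked=A B E I J
Mark F: refs=G J, marked=A B E F I J
Mark C: refs=null F B, marked=A B C E F I J
Mark G: refs=G, marked=A B C E F G I J
Unmarked (collected): D H K L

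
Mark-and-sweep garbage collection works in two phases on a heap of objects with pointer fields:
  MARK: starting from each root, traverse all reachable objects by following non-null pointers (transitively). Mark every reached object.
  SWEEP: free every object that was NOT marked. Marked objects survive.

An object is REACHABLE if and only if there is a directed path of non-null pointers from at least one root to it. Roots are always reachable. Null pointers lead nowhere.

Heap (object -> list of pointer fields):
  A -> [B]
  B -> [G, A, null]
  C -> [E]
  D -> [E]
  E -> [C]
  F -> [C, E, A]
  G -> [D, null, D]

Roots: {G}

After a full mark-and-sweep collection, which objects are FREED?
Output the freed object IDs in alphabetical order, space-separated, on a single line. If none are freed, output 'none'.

Roots: G
Mark G: refs=D null D, marked=G
Mark D: refs=E, marked=D G
Mark E: refs=C, marked=D E G
Mark C: refs=E, marked=C D E G
Unmarked (collected): A B F

Answer: A B F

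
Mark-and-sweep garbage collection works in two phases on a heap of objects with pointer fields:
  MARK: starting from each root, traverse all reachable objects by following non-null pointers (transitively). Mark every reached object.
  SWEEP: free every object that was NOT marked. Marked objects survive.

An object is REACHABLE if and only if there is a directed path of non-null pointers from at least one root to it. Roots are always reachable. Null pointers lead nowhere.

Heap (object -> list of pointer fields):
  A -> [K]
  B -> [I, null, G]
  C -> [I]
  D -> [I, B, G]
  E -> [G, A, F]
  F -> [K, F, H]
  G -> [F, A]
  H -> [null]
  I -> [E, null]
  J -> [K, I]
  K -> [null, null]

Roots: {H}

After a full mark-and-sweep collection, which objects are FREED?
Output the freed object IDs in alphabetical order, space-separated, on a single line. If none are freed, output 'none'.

Roots: H
Mark H: refs=null, marked=H
Unmarked (collected): A B C D E F G I J K

Answer: A B C D E F G I J K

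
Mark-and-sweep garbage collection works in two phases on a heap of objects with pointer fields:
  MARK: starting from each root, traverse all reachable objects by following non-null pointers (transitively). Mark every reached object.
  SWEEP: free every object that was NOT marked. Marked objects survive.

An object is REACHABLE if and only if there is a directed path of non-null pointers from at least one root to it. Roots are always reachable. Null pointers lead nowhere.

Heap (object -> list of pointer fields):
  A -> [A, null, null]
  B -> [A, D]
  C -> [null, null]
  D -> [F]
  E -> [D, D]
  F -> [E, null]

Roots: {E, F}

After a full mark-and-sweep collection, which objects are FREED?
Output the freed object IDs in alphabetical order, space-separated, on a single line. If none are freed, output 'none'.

Answer: A B C

Derivation:
Roots: E F
Mark E: refs=D D, marked=E
Mark F: refs=E null, marked=E F
Mark D: refs=F, marked=D E F
Unmarked (collected): A B C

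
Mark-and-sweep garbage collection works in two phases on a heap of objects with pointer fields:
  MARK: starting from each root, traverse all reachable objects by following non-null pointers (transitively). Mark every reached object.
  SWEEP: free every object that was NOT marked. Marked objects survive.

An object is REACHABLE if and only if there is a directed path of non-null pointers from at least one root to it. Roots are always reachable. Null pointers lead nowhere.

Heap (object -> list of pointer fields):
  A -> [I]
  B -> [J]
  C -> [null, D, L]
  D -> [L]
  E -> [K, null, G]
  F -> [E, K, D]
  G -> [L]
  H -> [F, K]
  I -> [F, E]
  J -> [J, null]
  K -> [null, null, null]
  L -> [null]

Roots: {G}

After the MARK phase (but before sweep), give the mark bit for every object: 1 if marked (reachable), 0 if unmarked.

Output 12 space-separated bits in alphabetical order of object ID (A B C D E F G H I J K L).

Answer: 0 0 0 0 0 0 1 0 0 0 0 1

Derivation:
Roots: G
Mark G: refs=L, marked=G
Mark L: refs=null, marked=G L
Unmarked (collected): A B C D E F H I J K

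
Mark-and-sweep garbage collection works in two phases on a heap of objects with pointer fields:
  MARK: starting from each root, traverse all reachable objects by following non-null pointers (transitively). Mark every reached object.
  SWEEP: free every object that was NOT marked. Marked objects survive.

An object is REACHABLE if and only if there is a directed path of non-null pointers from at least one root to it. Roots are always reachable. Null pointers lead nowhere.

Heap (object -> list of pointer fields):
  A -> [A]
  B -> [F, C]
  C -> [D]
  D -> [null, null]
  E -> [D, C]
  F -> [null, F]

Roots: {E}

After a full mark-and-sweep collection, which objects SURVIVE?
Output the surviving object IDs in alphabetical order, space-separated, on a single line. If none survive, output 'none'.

Roots: E
Mark E: refs=D C, marked=E
Mark D: refs=null null, marked=D E
Mark C: refs=D, marked=C D E
Unmarked (collected): A B F

Answer: C D E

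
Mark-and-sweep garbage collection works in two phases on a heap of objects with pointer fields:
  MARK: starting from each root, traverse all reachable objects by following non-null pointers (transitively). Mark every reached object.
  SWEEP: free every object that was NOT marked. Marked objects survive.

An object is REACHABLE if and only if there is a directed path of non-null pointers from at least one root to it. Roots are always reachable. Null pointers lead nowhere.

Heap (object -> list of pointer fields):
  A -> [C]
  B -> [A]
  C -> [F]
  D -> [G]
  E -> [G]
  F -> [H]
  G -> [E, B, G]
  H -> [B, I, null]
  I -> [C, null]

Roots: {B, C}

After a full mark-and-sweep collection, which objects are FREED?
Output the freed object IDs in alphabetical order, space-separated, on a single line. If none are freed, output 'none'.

Roots: B C
Mark B: refs=A, marked=B
Mark C: refs=F, marked=B C
Mark A: refs=C, marked=A B C
Mark F: refs=H, marked=A B C F
Mark H: refs=B I null, marked=A B C F H
Mark I: refs=C null, marked=A B C F H I
Unmarked (collected): D E G

Answer: D E G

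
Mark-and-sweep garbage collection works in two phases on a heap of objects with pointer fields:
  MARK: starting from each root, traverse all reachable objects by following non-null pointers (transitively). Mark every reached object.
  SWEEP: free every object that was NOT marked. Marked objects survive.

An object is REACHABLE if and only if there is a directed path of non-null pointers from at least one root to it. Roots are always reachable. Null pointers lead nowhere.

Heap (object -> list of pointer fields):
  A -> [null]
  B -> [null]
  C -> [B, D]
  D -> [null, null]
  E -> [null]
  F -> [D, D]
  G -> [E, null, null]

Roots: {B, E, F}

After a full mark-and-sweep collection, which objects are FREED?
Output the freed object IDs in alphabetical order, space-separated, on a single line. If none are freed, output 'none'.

Answer: A C G

Derivation:
Roots: B E F
Mark B: refs=null, marked=B
Mark E: refs=null, marked=B E
Mark F: refs=D D, marked=B E F
Mark D: refs=null null, marked=B D E F
Unmarked (collected): A C G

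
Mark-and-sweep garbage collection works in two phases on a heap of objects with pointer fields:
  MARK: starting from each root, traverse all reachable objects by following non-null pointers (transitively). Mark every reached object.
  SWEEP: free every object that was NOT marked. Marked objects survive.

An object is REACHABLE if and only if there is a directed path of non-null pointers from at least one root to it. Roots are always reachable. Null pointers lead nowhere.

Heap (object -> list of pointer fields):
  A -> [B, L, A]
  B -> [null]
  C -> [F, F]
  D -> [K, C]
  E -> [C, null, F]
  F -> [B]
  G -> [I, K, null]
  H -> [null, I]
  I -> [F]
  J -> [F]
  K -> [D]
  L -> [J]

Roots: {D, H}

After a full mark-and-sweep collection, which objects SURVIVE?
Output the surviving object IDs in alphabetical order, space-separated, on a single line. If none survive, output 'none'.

Answer: B C D F H I K

Derivation:
Roots: D H
Mark D: refs=K C, marked=D
Mark H: refs=null I, marked=D H
Mark K: refs=D, marked=D H K
Mark C: refs=F F, marked=C D H K
Mark I: refs=F, marked=C D H I K
Mark F: refs=B, marked=C D F H I K
Mark B: refs=null, marked=B C D F H I K
Unmarked (collected): A E G J L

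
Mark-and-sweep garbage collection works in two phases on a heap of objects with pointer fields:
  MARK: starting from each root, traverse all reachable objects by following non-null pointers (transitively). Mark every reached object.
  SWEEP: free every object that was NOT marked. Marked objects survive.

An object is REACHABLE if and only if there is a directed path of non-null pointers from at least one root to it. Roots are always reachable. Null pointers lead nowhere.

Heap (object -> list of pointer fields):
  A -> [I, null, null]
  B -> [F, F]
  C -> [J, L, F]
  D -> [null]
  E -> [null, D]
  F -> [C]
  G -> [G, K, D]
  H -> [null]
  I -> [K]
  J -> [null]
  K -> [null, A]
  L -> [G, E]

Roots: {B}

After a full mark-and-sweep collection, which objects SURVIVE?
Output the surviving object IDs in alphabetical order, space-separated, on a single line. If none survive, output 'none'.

Answer: A B C D E F G I J K L

Derivation:
Roots: B
Mark B: refs=F F, marked=B
Mark F: refs=C, marked=B F
Mark C: refs=J L F, marked=B C F
Mark J: refs=null, marked=B C F J
Mark L: refs=G E, marked=B C F J L
Mark G: refs=G K D, marked=B C F G J L
Mark E: refs=null D, marked=B C E F G J L
Mark K: refs=null A, marked=B C E F G J K L
Mark D: refs=null, marked=B C D E F G J K L
Mark A: refs=I null null, marked=A B C D E F G J K L
Mark I: refs=K, marked=A B C D E F G I J K L
Unmarked (collected): H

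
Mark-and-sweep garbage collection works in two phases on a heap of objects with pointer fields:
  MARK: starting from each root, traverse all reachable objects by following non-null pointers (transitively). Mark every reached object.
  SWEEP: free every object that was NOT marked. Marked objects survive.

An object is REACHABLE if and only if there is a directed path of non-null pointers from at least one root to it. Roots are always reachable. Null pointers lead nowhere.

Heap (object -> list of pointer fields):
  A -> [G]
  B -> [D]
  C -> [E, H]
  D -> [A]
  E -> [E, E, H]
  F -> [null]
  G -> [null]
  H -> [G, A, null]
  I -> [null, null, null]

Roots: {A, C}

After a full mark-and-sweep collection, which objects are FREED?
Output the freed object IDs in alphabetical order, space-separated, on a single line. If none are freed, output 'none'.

Answer: B D F I

Derivation:
Roots: A C
Mark A: refs=G, marked=A
Mark C: refs=E H, marked=A C
Mark G: refs=null, marked=A C G
Mark E: refs=E E H, marked=A C E G
Mark H: refs=G A null, marked=A C E G H
Unmarked (collected): B D F I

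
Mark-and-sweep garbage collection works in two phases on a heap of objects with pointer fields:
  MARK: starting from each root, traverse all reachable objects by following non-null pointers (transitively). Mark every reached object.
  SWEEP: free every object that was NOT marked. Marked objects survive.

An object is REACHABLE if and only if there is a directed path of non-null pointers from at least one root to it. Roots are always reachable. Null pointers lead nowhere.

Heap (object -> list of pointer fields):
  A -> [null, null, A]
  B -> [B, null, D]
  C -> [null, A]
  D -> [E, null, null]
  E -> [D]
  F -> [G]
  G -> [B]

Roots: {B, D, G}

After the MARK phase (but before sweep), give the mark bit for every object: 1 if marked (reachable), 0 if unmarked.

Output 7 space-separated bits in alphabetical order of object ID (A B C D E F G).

Roots: B D G
Mark B: refs=B null D, marked=B
Mark D: refs=E null null, marked=B D
Mark G: refs=B, marked=B D G
Mark E: refs=D, marked=B D E G
Unmarked (collected): A C F

Answer: 0 1 0 1 1 0 1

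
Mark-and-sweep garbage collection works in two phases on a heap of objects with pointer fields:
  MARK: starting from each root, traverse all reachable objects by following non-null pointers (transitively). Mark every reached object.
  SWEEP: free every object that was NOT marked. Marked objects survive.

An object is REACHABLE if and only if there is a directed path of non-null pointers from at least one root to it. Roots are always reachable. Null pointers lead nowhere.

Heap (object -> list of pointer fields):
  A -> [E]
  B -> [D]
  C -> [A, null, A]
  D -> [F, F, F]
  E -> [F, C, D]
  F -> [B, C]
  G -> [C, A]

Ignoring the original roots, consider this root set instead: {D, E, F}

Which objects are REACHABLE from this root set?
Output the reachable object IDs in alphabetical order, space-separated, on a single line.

Roots: D E F
Mark D: refs=F F F, marked=D
Mark E: refs=F C D, marked=D E
Mark F: refs=B C, marked=D E F
Mark C: refs=A null A, marked=C D E F
Mark B: refs=D, marked=B C D E F
Mark A: refs=E, marked=A B C D E F
Unmarked (collected): G

Answer: A B C D E F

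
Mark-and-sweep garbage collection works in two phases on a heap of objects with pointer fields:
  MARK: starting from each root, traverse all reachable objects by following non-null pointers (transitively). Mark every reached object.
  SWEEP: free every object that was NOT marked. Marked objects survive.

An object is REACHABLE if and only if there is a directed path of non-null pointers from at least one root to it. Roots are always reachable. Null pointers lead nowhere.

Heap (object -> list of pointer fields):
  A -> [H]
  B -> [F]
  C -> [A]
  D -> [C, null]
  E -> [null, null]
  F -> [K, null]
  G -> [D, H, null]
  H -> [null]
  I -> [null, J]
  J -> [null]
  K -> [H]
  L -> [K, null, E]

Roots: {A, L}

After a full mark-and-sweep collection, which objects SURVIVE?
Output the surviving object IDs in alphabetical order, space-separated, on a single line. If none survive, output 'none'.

Roots: A L
Mark A: refs=H, marked=A
Mark L: refs=K null E, marked=A L
Mark H: refs=null, marked=A H L
Mark K: refs=H, marked=A H K L
Mark E: refs=null null, marked=A E H K L
Unmarked (collected): B C D F G I J

Answer: A E H K L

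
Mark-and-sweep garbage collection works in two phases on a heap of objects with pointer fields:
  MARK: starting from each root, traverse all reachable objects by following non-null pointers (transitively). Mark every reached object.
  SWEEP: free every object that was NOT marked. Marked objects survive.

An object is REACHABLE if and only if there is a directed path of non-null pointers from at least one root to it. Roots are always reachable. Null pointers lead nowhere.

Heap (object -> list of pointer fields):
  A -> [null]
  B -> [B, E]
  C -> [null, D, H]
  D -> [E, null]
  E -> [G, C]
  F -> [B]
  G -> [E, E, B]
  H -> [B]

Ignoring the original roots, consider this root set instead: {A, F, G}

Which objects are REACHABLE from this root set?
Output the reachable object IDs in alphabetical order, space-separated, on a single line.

Answer: A B C D E F G H

Derivation:
Roots: A F G
Mark A: refs=null, marked=A
Mark F: refs=B, marked=A F
Mark G: refs=E E B, marked=A F G
Mark B: refs=B E, marked=A B F G
Mark E: refs=G C, marked=A B E F G
Mark C: refs=null D H, marked=A B C E F G
Mark D: refs=E null, marked=A B C D E F G
Mark H: refs=B, marked=A B C D E F G H
Unmarked (collected): (none)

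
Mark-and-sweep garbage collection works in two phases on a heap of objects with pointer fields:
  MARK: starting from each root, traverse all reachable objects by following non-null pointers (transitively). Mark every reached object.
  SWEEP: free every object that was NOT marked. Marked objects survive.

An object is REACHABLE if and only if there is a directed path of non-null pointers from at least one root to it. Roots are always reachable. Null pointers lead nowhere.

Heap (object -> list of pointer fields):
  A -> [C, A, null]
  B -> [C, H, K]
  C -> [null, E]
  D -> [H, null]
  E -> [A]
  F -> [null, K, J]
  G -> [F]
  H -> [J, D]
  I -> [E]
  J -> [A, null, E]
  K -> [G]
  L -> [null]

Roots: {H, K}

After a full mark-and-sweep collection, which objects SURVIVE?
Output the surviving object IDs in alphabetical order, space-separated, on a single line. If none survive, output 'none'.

Roots: H K
Mark H: refs=J D, marked=H
Mark K: refs=G, marked=H K
Mark J: refs=A null E, marked=H J K
Mark D: refs=H null, marked=D H J K
Mark G: refs=F, marked=D G H J K
Mark A: refs=C A null, marked=A D G H J K
Mark E: refs=A, marked=A D E G H J K
Mark F: refs=null K J, marked=A D E F G H J K
Mark C: refs=null E, marked=A C D E F G H J K
Unmarked (collected): B I L

Answer: A C D E F G H J K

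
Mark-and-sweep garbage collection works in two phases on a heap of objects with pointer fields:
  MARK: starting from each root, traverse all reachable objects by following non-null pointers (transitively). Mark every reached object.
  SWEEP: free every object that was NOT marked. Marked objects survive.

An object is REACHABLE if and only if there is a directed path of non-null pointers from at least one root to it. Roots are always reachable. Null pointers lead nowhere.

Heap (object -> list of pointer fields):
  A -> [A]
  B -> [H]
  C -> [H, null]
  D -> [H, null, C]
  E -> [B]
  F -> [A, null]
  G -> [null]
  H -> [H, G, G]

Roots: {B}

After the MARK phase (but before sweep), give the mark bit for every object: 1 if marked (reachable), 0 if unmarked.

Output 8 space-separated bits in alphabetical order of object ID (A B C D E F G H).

Answer: 0 1 0 0 0 0 1 1

Derivation:
Roots: B
Mark B: refs=H, marked=B
Mark H: refs=H G G, marked=B H
Mark G: refs=null, marked=B G H
Unmarked (collected): A C D E F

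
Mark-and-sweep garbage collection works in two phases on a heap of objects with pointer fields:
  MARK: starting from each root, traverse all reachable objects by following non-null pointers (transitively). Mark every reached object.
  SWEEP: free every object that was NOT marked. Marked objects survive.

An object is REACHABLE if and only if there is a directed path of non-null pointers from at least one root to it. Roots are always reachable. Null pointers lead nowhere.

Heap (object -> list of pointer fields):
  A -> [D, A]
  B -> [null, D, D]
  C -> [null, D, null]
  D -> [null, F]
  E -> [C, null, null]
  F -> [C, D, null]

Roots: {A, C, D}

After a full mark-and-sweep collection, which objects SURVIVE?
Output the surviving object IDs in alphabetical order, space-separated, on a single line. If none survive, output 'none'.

Answer: A C D F

Derivation:
Roots: A C D
Mark A: refs=D A, marked=A
Mark C: refs=null D null, marked=A C
Mark D: refs=null F, marked=A C D
Mark F: refs=C D null, marked=A C D F
Unmarked (collected): B E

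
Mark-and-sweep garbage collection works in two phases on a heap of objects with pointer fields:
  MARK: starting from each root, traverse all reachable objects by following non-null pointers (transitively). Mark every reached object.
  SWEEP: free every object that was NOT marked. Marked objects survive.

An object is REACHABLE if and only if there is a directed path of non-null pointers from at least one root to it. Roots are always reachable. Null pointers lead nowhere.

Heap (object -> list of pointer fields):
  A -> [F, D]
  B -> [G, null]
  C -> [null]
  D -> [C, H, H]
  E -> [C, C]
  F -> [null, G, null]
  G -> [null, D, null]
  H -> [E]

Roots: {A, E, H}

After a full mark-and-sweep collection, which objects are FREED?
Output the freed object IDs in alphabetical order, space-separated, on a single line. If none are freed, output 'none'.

Roots: A E H
Mark A: refs=F D, marked=A
Mark E: refs=C C, marked=A E
Mark H: refs=E, marked=A E H
Mark F: refs=null G null, marked=A E F H
Mark D: refs=C H H, marked=A D E F H
Mark C: refs=null, marked=A C D E F H
Mark G: refs=null D null, marked=A C D E F G H
Unmarked (collected): B

Answer: B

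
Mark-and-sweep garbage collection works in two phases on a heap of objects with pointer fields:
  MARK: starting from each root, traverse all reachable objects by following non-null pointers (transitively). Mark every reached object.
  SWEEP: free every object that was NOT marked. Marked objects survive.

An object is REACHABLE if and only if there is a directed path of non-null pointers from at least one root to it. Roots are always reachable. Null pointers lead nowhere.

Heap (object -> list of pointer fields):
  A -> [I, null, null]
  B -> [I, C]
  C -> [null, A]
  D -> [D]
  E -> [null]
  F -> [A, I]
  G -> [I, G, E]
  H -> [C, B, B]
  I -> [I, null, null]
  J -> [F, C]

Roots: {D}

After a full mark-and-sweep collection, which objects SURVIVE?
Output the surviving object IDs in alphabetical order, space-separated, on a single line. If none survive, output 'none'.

Answer: D

Derivation:
Roots: D
Mark D: refs=D, marked=D
Unmarked (collected): A B C E F G H I J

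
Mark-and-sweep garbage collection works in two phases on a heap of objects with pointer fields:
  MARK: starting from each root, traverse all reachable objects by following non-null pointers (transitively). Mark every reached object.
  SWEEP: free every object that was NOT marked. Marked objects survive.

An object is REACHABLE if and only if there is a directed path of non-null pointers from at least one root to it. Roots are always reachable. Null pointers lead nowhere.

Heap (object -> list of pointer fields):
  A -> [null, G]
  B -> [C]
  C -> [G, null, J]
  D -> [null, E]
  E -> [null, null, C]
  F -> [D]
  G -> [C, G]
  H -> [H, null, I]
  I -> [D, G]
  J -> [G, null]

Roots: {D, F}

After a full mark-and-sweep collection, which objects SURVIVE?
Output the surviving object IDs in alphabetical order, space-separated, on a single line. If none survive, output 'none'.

Roots: D F
Mark D: refs=null E, marked=D
Mark F: refs=D, marked=D F
Mark E: refs=null null C, marked=D E F
Mark C: refs=G null J, marked=C D E F
Mark G: refs=C G, marked=C D E F G
Mark J: refs=G null, marked=C D E F G J
Unmarked (collected): A B H I

Answer: C D E F G J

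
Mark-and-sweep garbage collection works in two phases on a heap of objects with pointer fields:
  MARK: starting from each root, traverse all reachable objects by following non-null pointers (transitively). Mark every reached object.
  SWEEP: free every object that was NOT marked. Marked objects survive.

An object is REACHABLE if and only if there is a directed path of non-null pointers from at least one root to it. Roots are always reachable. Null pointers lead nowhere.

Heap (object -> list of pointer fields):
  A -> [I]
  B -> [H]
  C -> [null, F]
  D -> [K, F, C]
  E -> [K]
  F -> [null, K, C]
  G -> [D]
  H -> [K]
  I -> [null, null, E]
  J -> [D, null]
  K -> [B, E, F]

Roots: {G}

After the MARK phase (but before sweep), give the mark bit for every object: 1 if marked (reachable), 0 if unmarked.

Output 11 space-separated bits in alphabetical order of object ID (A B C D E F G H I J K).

Roots: G
Mark G: refs=D, marked=G
Mark D: refs=K F C, marked=D G
Mark K: refs=B E F, marked=D G K
Mark F: refs=null K C, marked=D F G K
Mark C: refs=null F, marked=C D F G K
Mark B: refs=H, marked=B C D F G K
Mark E: refs=K, marked=B C D E F G K
Mark H: refs=K, marked=B C D E F G H K
Unmarked (collected): A I J

Answer: 0 1 1 1 1 1 1 1 0 0 1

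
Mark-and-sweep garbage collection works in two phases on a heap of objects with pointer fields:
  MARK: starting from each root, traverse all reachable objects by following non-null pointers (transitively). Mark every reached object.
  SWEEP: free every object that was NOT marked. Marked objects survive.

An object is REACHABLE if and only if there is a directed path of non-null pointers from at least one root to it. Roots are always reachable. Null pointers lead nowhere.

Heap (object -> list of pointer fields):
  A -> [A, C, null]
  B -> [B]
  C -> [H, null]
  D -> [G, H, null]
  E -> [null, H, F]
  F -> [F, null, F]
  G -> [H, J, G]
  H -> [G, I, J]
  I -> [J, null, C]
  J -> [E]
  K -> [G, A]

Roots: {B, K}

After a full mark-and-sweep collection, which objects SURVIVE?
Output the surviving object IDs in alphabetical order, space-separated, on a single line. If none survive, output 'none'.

Answer: A B C E F G H I J K

Derivation:
Roots: B K
Mark B: refs=B, marked=B
Mark K: refs=G A, marked=B K
Mark G: refs=H J G, marked=B G K
Mark A: refs=A C null, marked=A B G K
Mark H: refs=G I J, marked=A B G H K
Mark J: refs=E, marked=A B G H J K
Mark C: refs=H null, marked=A B C G H J K
Mark I: refs=J null C, marked=A B C G H I J K
Mark E: refs=null H F, marked=A B C E G H I J K
Mark F: refs=F null F, marked=A B C E F G H I J K
Unmarked (collected): D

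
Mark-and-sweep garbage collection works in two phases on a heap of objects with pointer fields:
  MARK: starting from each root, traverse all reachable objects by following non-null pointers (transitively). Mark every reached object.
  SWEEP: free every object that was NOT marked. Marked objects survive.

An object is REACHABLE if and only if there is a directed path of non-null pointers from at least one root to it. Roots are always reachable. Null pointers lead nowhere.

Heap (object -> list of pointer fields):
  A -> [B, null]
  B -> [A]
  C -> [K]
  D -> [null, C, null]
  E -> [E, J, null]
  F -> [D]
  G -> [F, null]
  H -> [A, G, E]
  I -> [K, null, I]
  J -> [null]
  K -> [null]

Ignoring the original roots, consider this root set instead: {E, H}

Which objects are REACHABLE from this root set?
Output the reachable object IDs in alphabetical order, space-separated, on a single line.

Answer: A B C D E F G H J K

Derivation:
Roots: E H
Mark E: refs=E J null, marked=E
Mark H: refs=A G E, marked=E H
Mark J: refs=null, marked=E H J
Mark A: refs=B null, marked=A E H J
Mark G: refs=F null, marked=A E G H J
Mark B: refs=A, marked=A B E G H J
Mark F: refs=D, marked=A B E F G H J
Mark D: refs=null C null, marked=A B D E F G H J
Mark C: refs=K, marked=A B C D E F G H J
Mark K: refs=null, marked=A B C D E F G H J K
Unmarked (collected): I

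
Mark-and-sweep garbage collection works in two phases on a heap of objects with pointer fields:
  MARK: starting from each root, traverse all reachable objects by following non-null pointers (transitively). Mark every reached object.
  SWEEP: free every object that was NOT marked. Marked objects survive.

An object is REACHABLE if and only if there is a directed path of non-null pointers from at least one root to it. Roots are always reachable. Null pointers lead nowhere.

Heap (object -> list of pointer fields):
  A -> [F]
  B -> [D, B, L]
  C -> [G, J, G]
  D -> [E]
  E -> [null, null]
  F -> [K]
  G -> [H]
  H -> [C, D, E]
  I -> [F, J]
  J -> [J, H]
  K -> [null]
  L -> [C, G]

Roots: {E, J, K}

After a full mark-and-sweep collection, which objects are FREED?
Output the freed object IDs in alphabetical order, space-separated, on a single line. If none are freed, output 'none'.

Roots: E J K
Mark E: refs=null null, marked=E
Mark J: refs=J H, marked=E J
Mark K: refs=null, marked=E J K
Mark H: refs=C D E, marked=E H J K
Mark C: refs=G J G, marked=C E H J K
Mark D: refs=E, marked=C D E H J K
Mark G: refs=H, marked=C D E G H J K
Unmarked (collected): A B F I L

Answer: A B F I L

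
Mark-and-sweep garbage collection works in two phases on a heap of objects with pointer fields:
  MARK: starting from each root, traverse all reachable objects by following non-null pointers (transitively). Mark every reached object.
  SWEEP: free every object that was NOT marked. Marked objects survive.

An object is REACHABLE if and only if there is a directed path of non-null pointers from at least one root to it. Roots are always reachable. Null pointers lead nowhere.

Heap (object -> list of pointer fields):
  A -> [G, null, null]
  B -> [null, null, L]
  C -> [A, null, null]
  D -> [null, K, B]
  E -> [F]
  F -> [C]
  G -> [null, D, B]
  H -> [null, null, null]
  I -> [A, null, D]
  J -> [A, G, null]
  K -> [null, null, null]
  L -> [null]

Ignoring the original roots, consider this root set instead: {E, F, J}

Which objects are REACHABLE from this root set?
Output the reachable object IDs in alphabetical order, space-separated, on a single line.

Roots: E F J
Mark E: refs=F, marked=E
Mark F: refs=C, marked=E F
Mark J: refs=A G null, marked=E F J
Mark C: refs=A null null, marked=C E F J
Mark A: refs=G null null, marked=A C E F J
Mark G: refs=null D B, marked=A C E F G J
Mark D: refs=null K B, marked=A C D E F G J
Mark B: refs=null null L, marked=A B C D E F G J
Mark K: refs=null null null, marked=A B C D E F G J K
Mark L: refs=null, marked=A B C D E F G J K L
Unmarked (collected): H I

Answer: A B C D E F G J K L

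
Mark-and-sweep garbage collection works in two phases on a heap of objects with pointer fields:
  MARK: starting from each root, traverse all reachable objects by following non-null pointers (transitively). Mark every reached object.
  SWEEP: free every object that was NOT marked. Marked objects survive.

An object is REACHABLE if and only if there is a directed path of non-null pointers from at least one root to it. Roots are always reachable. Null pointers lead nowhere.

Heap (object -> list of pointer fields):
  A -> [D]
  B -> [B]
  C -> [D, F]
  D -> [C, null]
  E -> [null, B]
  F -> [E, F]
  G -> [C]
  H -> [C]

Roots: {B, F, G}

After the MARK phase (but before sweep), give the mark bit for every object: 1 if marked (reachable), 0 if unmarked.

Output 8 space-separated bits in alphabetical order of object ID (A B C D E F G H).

Answer: 0 1 1 1 1 1 1 0

Derivation:
Roots: B F G
Mark B: refs=B, marked=B
Mark F: refs=E F, marked=B F
Mark G: refs=C, marked=B F G
Mark E: refs=null B, marked=B E F G
Mark C: refs=D F, marked=B C E F G
Mark D: refs=C null, marked=B C D E F G
Unmarked (collected): A H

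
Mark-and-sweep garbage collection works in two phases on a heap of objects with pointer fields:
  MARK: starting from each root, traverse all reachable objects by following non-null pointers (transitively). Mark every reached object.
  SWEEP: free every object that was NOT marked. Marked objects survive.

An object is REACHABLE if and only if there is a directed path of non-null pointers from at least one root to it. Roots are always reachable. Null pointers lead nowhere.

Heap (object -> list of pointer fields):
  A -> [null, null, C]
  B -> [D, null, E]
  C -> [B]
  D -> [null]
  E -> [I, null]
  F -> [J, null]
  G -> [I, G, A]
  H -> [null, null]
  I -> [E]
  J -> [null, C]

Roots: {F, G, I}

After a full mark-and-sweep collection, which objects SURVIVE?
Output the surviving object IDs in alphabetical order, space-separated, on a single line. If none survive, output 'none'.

Answer: A B C D E F G I J

Derivation:
Roots: F G I
Mark F: refs=J null, marked=F
Mark G: refs=I G A, marked=F G
Mark I: refs=E, marked=F G I
Mark J: refs=null C, marked=F G I J
Mark A: refs=null null C, marked=A F G I J
Mark E: refs=I null, marked=A E F G I J
Mark C: refs=B, marked=A C E F G I J
Mark B: refs=D null E, marked=A B C E F G I J
Mark D: refs=null, marked=A B C D E F G I J
Unmarked (collected): H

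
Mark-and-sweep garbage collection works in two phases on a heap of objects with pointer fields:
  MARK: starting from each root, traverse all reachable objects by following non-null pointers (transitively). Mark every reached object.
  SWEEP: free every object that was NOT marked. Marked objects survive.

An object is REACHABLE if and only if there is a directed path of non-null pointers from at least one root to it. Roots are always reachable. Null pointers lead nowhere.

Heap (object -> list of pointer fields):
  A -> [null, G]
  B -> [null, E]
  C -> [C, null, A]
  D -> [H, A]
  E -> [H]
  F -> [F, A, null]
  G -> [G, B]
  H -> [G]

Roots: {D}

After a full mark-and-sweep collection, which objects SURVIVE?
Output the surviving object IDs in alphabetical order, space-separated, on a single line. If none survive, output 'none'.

Answer: A B D E G H

Derivation:
Roots: D
Mark D: refs=H A, marked=D
Mark H: refs=G, marked=D H
Mark A: refs=null G, marked=A D H
Mark G: refs=G B, marked=A D G H
Mark B: refs=null E, marked=A B D G H
Mark E: refs=H, marked=A B D E G H
Unmarked (collected): C F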